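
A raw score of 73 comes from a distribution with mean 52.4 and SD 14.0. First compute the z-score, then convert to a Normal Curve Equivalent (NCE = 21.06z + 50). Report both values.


z = (X - mean) / SD = (73 - 52.4) / 14.0
z = 20.6 / 14.0
z = 1.4714
NCE = NCE = 21.06z + 50
Carry z at full precision (z = 20.6 / 14.0) into the conversion:
NCE = 21.06 * (20.6 / 14.0) + 50 = 433.836 / 14.0 + 50
NCE = 30.9883 + 50
NCE = 80.9883

80.9883


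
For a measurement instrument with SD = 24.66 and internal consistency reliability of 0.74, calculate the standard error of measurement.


SEM = SD * sqrt(1 - rxx)
SEM = 24.66 * sqrt(1 - 0.74)
SEM = 24.66 * sqrt(0.26) = 24.66 * 0.509902
SEM = 12.5742

12.5742


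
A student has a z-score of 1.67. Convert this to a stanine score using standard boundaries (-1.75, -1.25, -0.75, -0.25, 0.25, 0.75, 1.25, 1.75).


Stanine boundaries: [-1.75, -1.25, -0.75, -0.25, 0.25, 0.75, 1.25, 1.75]
z = 1.67
Check each boundary:
  z >= -1.75 -> could be stanine 2
  z >= -1.25 -> could be stanine 3
  z >= -0.75 -> could be stanine 4
  z >= -0.25 -> could be stanine 5
  z >= 0.25 -> could be stanine 6
  z >= 0.75 -> could be stanine 7
  z >= 1.25 -> could be stanine 8
  z < 1.75
Highest qualifying boundary gives stanine = 8

8


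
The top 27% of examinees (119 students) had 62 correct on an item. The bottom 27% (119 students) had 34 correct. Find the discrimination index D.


p_upper = 62/119 = 0.521
p_lower = 34/119 = 0.2857
D = 0.521 - 0.2857 = 0.2353

0.2353


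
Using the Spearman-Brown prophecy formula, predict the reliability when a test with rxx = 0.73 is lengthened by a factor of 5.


r_new = (n * rxx) / (1 + (n-1) * rxx)
r_new = (5 * 0.73) / (1 + 4 * 0.73)
r_new = 3.65 / 3.92
r_new = 0.9311

0.9311


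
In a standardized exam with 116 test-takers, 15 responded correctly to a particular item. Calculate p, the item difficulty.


Item difficulty p = number correct / total examinees
p = 15 / 116
p = 0.1293

0.1293


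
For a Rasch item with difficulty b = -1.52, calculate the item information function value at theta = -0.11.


P = 1/(1+exp(-(-0.11--1.52))) = 0.8038
I = P*(1-P) = 0.8038 * 0.1962
I = 0.1577

0.1577


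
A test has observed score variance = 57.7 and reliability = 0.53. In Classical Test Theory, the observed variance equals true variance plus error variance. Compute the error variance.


var_true = rxx * var_obs = 0.53 * 57.7 = 30.581
var_error = var_obs - var_true
var_error = 57.7 - 30.581
var_error = 27.119

27.119


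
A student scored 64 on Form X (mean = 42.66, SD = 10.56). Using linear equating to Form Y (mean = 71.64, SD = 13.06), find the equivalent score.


slope = SD_Y / SD_X = 13.06 / 10.56 ~ 1.2367
intercept = mean_Y - slope * mean_X = 71.64 - (13.06 / 10.56) * 42.66 ~ 18.8806
Y = slope * X + intercept. To avoid rounding drift from the rounded slope/intercept, evaluate the equivalent form Y = mean_Y + SD_Y * (X - mean_X) / SD_X at full precision:
Y = 71.64 + 13.06 * (64 - 42.66) / 10.56
Y = 71.64 + 13.06 * 21.34 / 10.56
Y = 71.64 + 278.7004 / 10.56
Y = 71.64 + 26.3921
Y = 98.0321

98.0321


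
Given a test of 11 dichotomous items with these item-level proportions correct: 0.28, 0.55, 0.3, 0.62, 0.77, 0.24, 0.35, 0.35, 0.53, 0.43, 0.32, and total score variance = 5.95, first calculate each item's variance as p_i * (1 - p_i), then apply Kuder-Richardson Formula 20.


For each item, compute p_i * q_i:
  Item 1: 0.28 * 0.72 = 0.2016
  Item 2: 0.55 * 0.45 = 0.2475
  Item 3: 0.3 * 0.7 = 0.21
  Item 4: 0.62 * 0.38 = 0.2356
  Item 5: 0.77 * 0.23 = 0.1771
  Item 6: 0.24 * 0.76 = 0.1824
  Item 7: 0.35 * 0.65 = 0.2275
  Item 8: 0.35 * 0.65 = 0.2275
  Item 9: 0.53 * 0.47 = 0.2491
  Item 10: 0.43 * 0.57 = 0.2451
  Item 11: 0.32 * 0.68 = 0.2176
Sum(p_i * q_i) = 0.2016 + 0.2475 + 0.21 + 0.2356 + 0.1771 + 0.1824 + 0.2275 + 0.2275 + 0.2491 + 0.2451 + 0.2176 = 2.421
KR-20 = (k/(k-1)) * (1 - Sum(p_i*q_i) / Var_total)
= (11/10) * (1 - 2.421/5.95)
= 1.1 * 0.5931
KR-20 = 0.6524

0.6524


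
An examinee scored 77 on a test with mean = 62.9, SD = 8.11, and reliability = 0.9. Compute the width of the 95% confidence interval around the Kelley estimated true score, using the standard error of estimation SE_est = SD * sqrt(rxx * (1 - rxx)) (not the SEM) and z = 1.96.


True score estimate = 0.9*77 + 0.1*62.9 = 75.59
SE_est = SD * sqrt(rxx * (1 - rxx)) = 8.11 * sqrt(0.9 * 0.1) = 8.11 * sqrt(0.09) = 2.433
CI = T_est +/- z * SE_est, so width = 2 * z * SE_est = 2 * 1.96 * 2.433
Width = 9.5374

9.5374


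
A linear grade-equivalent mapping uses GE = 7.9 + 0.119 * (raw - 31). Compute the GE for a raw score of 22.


raw - median = 22 - 31 = -9
slope * diff = 0.119 * -9 = -1.071
GE = 7.9 + -1.071
GE = 6.829

6.829


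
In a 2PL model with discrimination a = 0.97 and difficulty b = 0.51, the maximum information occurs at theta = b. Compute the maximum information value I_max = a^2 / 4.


For 2PL, max info at theta = b = 0.51
I_max = a^2 / 4 = 0.97^2 / 4
= 0.9409 / 4
I_max = 0.2352

0.2352


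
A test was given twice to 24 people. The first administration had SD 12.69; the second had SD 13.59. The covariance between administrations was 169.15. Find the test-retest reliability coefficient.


r = cov(X,Y) / (SD_X * SD_Y)
r = 169.15 / (12.69 * 13.59)
r = 169.15 / 172.4571
r = 0.9808

0.9808


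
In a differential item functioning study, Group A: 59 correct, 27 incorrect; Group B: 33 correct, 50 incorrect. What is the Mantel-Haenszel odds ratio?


Odds_A = 59/27 = 2.1852
Odds_B = 33/50 = 0.66
OR = Odds_A / Odds_B = 2.1852 / 0.66
Exactly, OR = (59 * 50) / (27 * 33) = 2950 / 891
OR = 3.3109

3.3109


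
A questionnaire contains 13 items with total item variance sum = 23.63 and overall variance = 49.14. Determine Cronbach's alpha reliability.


alpha = (k/(k-1)) * (1 - sum(si^2)/s_total^2)
= (13/12) * (1 - 23.63/49.14)
alpha = 0.5624

0.5624


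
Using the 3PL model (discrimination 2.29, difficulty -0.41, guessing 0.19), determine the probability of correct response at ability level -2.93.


logit = 2.29*(-2.93 - -0.41) = -5.7708
P* = 1/(1 + exp(--5.7708)) = 0.0031
P = 0.19 + (1 - 0.19) * 0.0031
P = 0.1925

0.1925


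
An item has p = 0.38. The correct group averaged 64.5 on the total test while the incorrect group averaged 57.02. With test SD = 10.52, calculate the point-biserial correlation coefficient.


q = 1 - p = 0.62
rpb = ((M1 - M0) / SD) * sqrt(p * q)
rpb = ((64.5 - 57.02) / 10.52) * sqrt(0.38 * 0.62)
rpb = 0.3451

0.3451


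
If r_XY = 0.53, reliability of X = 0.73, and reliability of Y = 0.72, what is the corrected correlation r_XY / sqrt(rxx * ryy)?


r_corrected = rxy / sqrt(rxx * ryy)
= 0.53 / sqrt(0.73 * 0.72)
= 0.53 / sqrt(0.5256)
= 0.53 / 0.724983
r_corrected = 0.7311

0.7311


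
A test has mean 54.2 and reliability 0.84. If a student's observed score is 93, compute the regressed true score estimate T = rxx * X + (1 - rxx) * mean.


T_est = rxx * X + (1 - rxx) * mean
T_est = 0.84 * 93 + 0.16 * 54.2
T_est = 78.12 + 8.672
T_est = 86.792

86.792


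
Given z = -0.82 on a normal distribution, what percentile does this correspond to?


CDF(z) = 0.5 * (1 + erf(z/sqrt(2)))
erf(-0.5798) = -0.5878
CDF = 0.2061
Percentile rank = 0.2061 * 100 = 20.61

20.61


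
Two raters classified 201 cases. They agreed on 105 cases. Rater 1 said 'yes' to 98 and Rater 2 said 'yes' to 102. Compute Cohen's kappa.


P_o = 105/201 = 0.522388
P_e = (98*102 + 103*99) / 40401 = 0.499814
kappa = (P_o - P_e) / (1 - P_e)
kappa = (0.522388 - 0.499814) / (1 - 0.499814)
kappa = 0.0451

0.0451


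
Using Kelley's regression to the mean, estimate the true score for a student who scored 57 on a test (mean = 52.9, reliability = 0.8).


T_est = rxx * X + (1 - rxx) * mean
T_est = 0.8 * 57 + 0.2 * 52.9
T_est = 45.6 + 10.58
T_est = 56.18

56.18


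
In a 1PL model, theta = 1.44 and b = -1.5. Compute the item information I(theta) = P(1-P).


P = 1/(1+exp(-(1.44--1.5))) = 0.9498
I = P*(1-P) = 0.9498 * 0.0502
I = 0.0477

0.0477


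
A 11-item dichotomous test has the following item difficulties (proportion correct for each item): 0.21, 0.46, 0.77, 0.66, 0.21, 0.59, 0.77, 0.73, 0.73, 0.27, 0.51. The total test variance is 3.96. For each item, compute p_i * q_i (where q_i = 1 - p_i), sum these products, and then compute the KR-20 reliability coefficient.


For each item, compute p_i * q_i:
  Item 1: 0.21 * 0.79 = 0.1659
  Item 2: 0.46 * 0.54 = 0.2484
  Item 3: 0.77 * 0.23 = 0.1771
  Item 4: 0.66 * 0.34 = 0.2244
  Item 5: 0.21 * 0.79 = 0.1659
  Item 6: 0.59 * 0.41 = 0.2419
  Item 7: 0.77 * 0.23 = 0.1771
  Item 8: 0.73 * 0.27 = 0.1971
  Item 9: 0.73 * 0.27 = 0.1971
  Item 10: 0.27 * 0.73 = 0.1971
  Item 11: 0.51 * 0.49 = 0.2499
Sum(p_i * q_i) = 0.1659 + 0.2484 + 0.1771 + 0.2244 + 0.1659 + 0.2419 + 0.1771 + 0.1971 + 0.1971 + 0.1971 + 0.2499 = 2.2419
KR-20 = (k/(k-1)) * (1 - Sum(p_i*q_i) / Var_total)
= (11/10) * (1 - 2.2419/3.96)
= 1.1 * 0.4339
KR-20 = 0.4773

0.4773


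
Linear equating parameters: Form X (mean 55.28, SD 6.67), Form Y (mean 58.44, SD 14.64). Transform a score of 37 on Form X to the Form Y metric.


slope = SD_Y / SD_X = 14.64 / 6.67 ~ 2.1949
intercept = mean_Y - slope * mean_X = 58.44 - (14.64 / 6.67) * 55.28 ~ -62.8942
Y = slope * X + intercept. To avoid rounding drift from the rounded slope/intercept, evaluate the equivalent form Y = mean_Y + SD_Y * (X - mean_X) / SD_X at full precision:
Y = 58.44 + 14.64 * (37 - 55.28) / 6.67
Y = 58.44 - 14.64 * 18.28 / 6.67
Y = 58.44 - 267.6192 / 6.67
Y = 58.44 - 40.1228
Y = 18.3172

18.3172


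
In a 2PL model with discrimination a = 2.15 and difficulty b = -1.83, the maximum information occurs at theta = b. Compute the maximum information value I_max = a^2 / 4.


For 2PL, max info at theta = b = -1.83
I_max = a^2 / 4 = 2.15^2 / 4
= 4.6225 / 4
I_max = 1.1556

1.1556


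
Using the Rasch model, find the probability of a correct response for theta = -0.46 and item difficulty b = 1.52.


theta - b = -0.46 - 1.52 = -1.98
exp(-(theta - b)) = exp(1.98) = 7.2427
P = 1 / (1 + 7.2427)
P = 0.1213

0.1213


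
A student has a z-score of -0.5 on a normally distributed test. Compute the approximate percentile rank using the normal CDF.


CDF(z) = 0.5 * (1 + erf(z/sqrt(2)))
erf(-0.3536) = -0.3829
CDF = 0.3085
Percentile rank = 0.3085 * 100 = 30.85

30.85


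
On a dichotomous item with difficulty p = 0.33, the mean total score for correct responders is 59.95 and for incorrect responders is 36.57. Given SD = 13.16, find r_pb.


q = 1 - p = 0.67
rpb = ((M1 - M0) / SD) * sqrt(p * q)
rpb = ((59.95 - 36.57) / 13.16) * sqrt(0.33 * 0.67)
rpb = 0.8354

0.8354


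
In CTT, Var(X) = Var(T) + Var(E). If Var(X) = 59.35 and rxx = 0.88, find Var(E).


var_true = rxx * var_obs = 0.88 * 59.35 = 52.228
var_error = var_obs - var_true
var_error = 59.35 - 52.228
var_error = 7.122

7.122


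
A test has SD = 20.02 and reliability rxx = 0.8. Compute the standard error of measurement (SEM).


SEM = SD * sqrt(1 - rxx)
SEM = 20.02 * sqrt(1 - 0.8)
SEM = 20.02 * sqrt(0.2) = 20.02 * 0.447214
SEM = 8.9532

8.9532


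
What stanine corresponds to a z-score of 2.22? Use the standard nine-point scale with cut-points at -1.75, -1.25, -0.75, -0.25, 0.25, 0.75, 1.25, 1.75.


Stanine boundaries: [-1.75, -1.25, -0.75, -0.25, 0.25, 0.75, 1.25, 1.75]
z = 2.22
Check each boundary:
  z >= -1.75 -> could be stanine 2
  z >= -1.25 -> could be stanine 3
  z >= -0.75 -> could be stanine 4
  z >= -0.25 -> could be stanine 5
  z >= 0.25 -> could be stanine 6
  z >= 0.75 -> could be stanine 7
  z >= 1.25 -> could be stanine 8
  z >= 1.75 -> could be stanine 9
Highest qualifying boundary gives stanine = 9

9


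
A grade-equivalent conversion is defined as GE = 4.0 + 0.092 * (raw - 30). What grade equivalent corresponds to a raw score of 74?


raw - median = 74 - 30 = 44
slope * diff = 0.092 * 44 = 4.048
GE = 4.0 + 4.048
GE = 8.048

8.048


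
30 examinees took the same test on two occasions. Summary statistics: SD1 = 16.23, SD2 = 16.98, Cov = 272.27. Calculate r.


r = cov(X,Y) / (SD_X * SD_Y)
r = 272.27 / (16.23 * 16.98)
r = 272.27 / 275.5854
r = 0.988

0.988


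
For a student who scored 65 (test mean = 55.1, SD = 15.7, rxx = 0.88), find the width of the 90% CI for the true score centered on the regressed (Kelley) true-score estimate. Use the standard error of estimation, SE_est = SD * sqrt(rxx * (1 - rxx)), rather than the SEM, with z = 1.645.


True score estimate = 0.88*65 + 0.12*55.1 = 63.812
SE_est = SD * sqrt(rxx * (1 - rxx)) = 15.7 * sqrt(0.88 * 0.12) = 15.7 * sqrt(0.1056) = 5.101896
CI = T_est +/- z * SE_est, so width = 2 * z * SE_est = 2 * 1.645 * 5.101896
Width = 16.7852

16.7852


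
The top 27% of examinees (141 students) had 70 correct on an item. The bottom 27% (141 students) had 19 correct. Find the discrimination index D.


p_upper = 70/141 = 0.4965
p_lower = 19/141 = 0.1348
D = 0.4965 - 0.1348 = 0.3617

0.3617


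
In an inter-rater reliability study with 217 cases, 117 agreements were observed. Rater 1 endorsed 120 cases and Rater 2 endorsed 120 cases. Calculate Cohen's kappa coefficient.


P_o = 117/217 = 0.539171
P_e = (120*120 + 97*97) / 47089 = 0.505617
kappa = (P_o - P_e) / (1 - P_e)
kappa = (0.539171 - 0.505617) / (1 - 0.505617)
kappa = 0.0679

0.0679


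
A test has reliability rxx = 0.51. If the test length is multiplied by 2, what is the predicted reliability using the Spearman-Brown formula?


r_new = (n * rxx) / (1 + (n-1) * rxx)
r_new = (2 * 0.51) / (1 + 1 * 0.51)
r_new = 1.02 / 1.51
r_new = 0.6755

0.6755


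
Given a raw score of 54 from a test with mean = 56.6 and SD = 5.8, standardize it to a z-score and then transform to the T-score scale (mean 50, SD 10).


z = (X - mean) / SD = (54 - 56.6) / 5.8
z = -2.6 / 5.8
z = -0.4483
T-score = T = 50 + 10z
Carry z at full precision (z = -2.6 / 5.8) into the conversion:
T-score = 50 + 10 * (-2.6 / 5.8) = 50 + -26 / 5.8
T-score = 50 + -4.4828
T-score = 45.5172

45.5172


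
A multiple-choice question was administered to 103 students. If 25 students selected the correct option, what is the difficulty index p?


Item difficulty p = number correct / total examinees
p = 25 / 103
p = 0.2427

0.2427


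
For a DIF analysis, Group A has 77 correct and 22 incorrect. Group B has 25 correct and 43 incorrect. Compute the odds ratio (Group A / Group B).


Odds_A = 77/22 = 3.5
Odds_B = 25/43 = 0.5814
OR = Odds_A / Odds_B = 3.5 / 0.5814
Exactly, OR = (77 * 43) / (22 * 25) = 3311 / 550
OR = 6.02

6.02


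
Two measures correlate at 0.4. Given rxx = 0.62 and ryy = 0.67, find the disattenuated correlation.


r_corrected = rxy / sqrt(rxx * ryy)
= 0.4 / sqrt(0.62 * 0.67)
= 0.4 / sqrt(0.4154)
= 0.4 / 0.644515
r_corrected = 0.6206

0.6206


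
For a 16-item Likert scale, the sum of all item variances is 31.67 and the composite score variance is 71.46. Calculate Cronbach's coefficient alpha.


alpha = (k/(k-1)) * (1 - sum(si^2)/s_total^2)
= (16/15) * (1 - 31.67/71.46)
alpha = 0.5939

0.5939


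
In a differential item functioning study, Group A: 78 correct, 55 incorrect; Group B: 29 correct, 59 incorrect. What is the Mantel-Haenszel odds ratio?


Odds_A = 78/55 = 1.4182
Odds_B = 29/59 = 0.4915
OR = Odds_A / Odds_B = 1.4182 / 0.4915
Exactly, OR = (78 * 59) / (55 * 29) = 4602 / 1595
OR = 2.8853

2.8853


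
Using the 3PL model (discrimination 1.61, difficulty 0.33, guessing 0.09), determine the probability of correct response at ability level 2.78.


logit = 1.61*(2.78 - 0.33) = 3.9445
P* = 1/(1 + exp(-3.9445)) = 0.981
P = 0.09 + (1 - 0.09) * 0.981
P = 0.9827

0.9827


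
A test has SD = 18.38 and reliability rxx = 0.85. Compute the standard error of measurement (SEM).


SEM = SD * sqrt(1 - rxx)
SEM = 18.38 * sqrt(1 - 0.85)
SEM = 18.38 * sqrt(0.15) = 18.38 * 0.387298
SEM = 7.1185

7.1185


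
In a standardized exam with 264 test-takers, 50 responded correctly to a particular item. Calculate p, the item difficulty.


Item difficulty p = number correct / total examinees
p = 50 / 264
p = 0.1894

0.1894


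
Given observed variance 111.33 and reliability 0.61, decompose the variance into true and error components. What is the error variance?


var_true = rxx * var_obs = 0.61 * 111.33 = 67.9113
var_error = var_obs - var_true
var_error = 111.33 - 67.9113
var_error = 43.4187

43.4187


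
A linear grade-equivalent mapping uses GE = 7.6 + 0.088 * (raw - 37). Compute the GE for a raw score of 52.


raw - median = 52 - 37 = 15
slope * diff = 0.088 * 15 = 1.32
GE = 7.6 + 1.32
GE = 8.92

8.92


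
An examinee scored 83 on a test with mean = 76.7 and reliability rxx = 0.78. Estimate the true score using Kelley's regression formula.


T_est = rxx * X + (1 - rxx) * mean
T_est = 0.78 * 83 + 0.22 * 76.7
T_est = 64.74 + 16.874
T_est = 81.614

81.614


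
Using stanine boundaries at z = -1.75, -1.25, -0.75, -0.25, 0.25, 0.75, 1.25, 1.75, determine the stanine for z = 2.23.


Stanine boundaries: [-1.75, -1.25, -0.75, -0.25, 0.25, 0.75, 1.25, 1.75]
z = 2.23
Check each boundary:
  z >= -1.75 -> could be stanine 2
  z >= -1.25 -> could be stanine 3
  z >= -0.75 -> could be stanine 4
  z >= -0.25 -> could be stanine 5
  z >= 0.25 -> could be stanine 6
  z >= 0.75 -> could be stanine 7
  z >= 1.25 -> could be stanine 8
  z >= 1.75 -> could be stanine 9
Highest qualifying boundary gives stanine = 9

9


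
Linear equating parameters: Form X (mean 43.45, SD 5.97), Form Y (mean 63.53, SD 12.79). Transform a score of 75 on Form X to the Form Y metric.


slope = SD_Y / SD_X = 12.79 / 5.97 ~ 2.1424
intercept = mean_Y - slope * mean_X = 63.53 - (12.79 / 5.97) * 43.45 ~ -29.5563
Y = slope * X + intercept. To avoid rounding drift from the rounded slope/intercept, evaluate the equivalent form Y = mean_Y + SD_Y * (X - mean_X) / SD_X at full precision:
Y = 63.53 + 12.79 * (75 - 43.45) / 5.97
Y = 63.53 + 12.79 * 31.55 / 5.97
Y = 63.53 + 403.5245 / 5.97
Y = 63.53 + 67.592
Y = 131.122

131.122


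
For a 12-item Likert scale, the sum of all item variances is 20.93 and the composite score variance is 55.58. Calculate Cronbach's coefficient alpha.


alpha = (k/(k-1)) * (1 - sum(si^2)/s_total^2)
= (12/11) * (1 - 20.93/55.58)
alpha = 0.6801

0.6801


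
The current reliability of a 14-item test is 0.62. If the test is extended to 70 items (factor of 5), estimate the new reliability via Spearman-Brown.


r_new = (n * rxx) / (1 + (n-1) * rxx)
r_new = (5 * 0.62) / (1 + 4 * 0.62)
r_new = 3.1 / 3.48
r_new = 0.8908

0.8908


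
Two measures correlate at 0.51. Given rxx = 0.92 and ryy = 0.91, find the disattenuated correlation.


r_corrected = rxy / sqrt(rxx * ryy)
= 0.51 / sqrt(0.92 * 0.91)
= 0.51 / sqrt(0.8372)
= 0.51 / 0.914986
r_corrected = 0.5574

0.5574


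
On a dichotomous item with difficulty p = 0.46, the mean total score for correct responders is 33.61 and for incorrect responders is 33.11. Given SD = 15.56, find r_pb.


q = 1 - p = 0.54
rpb = ((M1 - M0) / SD) * sqrt(p * q)
rpb = ((33.61 - 33.11) / 15.56) * sqrt(0.46 * 0.54)
rpb = 0.016

0.016


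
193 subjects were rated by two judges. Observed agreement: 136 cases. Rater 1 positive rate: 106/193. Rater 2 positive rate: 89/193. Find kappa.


P_o = 136/193 = 0.704663
P_e = (106*89 + 87*104) / 37249 = 0.496174
kappa = (P_o - P_e) / (1 - P_e)
kappa = (0.704663 - 0.496174) / (1 - 0.496174)
kappa = 0.4138

0.4138


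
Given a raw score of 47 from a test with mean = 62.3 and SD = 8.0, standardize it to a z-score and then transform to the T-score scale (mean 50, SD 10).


z = (X - mean) / SD = (47 - 62.3) / 8.0
z = -15.3 / 8.0
z = -1.9125
T-score = T = 50 + 10z
Carry z at full precision (z = -15.3 / 8.0) into the conversion:
T-score = 50 + 10 * (-15.3 / 8.0) = 50 + -153 / 8.0
T-score = 50 + -19.125
T-score = 30.875

30.875


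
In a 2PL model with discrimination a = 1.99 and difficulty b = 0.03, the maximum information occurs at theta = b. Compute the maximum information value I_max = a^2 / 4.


For 2PL, max info at theta = b = 0.03
I_max = a^2 / 4 = 1.99^2 / 4
= 3.9601 / 4
I_max = 0.99

0.99


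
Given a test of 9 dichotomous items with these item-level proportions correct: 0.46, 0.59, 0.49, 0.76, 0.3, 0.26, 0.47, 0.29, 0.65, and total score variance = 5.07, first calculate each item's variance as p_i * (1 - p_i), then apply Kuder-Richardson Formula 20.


For each item, compute p_i * q_i:
  Item 1: 0.46 * 0.54 = 0.2484
  Item 2: 0.59 * 0.41 = 0.2419
  Item 3: 0.49 * 0.51 = 0.2499
  Item 4: 0.76 * 0.24 = 0.1824
  Item 5: 0.3 * 0.7 = 0.21
  Item 6: 0.26 * 0.74 = 0.1924
  Item 7: 0.47 * 0.53 = 0.2491
  Item 8: 0.29 * 0.71 = 0.2059
  Item 9: 0.65 * 0.35 = 0.2275
Sum(p_i * q_i) = 0.2484 + 0.2419 + 0.2499 + 0.1824 + 0.21 + 0.1924 + 0.2491 + 0.2059 + 0.2275 = 2.0075
KR-20 = (k/(k-1)) * (1 - Sum(p_i*q_i) / Var_total)
= (9/8) * (1 - 2.0075/5.07)
= 1.125 * 0.604
KR-20 = 0.6795

0.6795


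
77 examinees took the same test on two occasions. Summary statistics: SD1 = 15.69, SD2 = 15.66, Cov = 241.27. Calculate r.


r = cov(X,Y) / (SD_X * SD_Y)
r = 241.27 / (15.69 * 15.66)
r = 241.27 / 245.7054
r = 0.9819

0.9819


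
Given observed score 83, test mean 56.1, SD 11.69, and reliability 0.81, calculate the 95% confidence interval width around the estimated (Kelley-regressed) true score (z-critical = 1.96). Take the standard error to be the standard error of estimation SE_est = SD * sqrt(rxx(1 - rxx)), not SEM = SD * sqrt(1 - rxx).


True score estimate = 0.81*83 + 0.19*56.1 = 77.889
SE_est = SD * sqrt(rxx * (1 - rxx)) = 11.69 * sqrt(0.81 * 0.19) = 11.69 * sqrt(0.1539) = 4.585998
CI = T_est +/- z * SE_est, so width = 2 * z * SE_est = 2 * 1.96 * 4.585998
Width = 17.9771

17.9771


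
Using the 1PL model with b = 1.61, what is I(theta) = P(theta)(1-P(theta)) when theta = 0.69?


P = 1/(1+exp(-(0.69-1.61))) = 0.285
I = P*(1-P) = 0.285 * 0.715
I = 0.2038

0.2038


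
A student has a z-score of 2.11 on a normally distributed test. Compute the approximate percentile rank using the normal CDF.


CDF(z) = 0.5 * (1 + erf(z/sqrt(2)))
erf(1.492) = 0.9651
CDF = 0.9826
Percentile rank = 0.9826 * 100 = 98.26

98.26


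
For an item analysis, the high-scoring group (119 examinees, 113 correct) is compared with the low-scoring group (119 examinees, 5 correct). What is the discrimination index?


p_upper = 113/119 = 0.9496
p_lower = 5/119 = 0.042
D = 0.9496 - 0.042 = 0.9076

0.9076


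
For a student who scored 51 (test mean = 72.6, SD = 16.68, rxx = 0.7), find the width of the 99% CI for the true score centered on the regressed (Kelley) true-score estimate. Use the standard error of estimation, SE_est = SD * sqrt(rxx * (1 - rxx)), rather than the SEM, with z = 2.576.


True score estimate = 0.7*51 + 0.3*72.6 = 57.48
SE_est = SD * sqrt(rxx * (1 - rxx)) = 16.68 * sqrt(0.7 * 0.3) = 16.68 * sqrt(0.21) = 7.643736
CI = T_est +/- z * SE_est, so width = 2 * z * SE_est = 2 * 2.576 * 7.643736
Width = 39.3805

39.3805


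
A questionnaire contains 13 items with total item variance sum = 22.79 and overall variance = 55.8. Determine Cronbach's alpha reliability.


alpha = (k/(k-1)) * (1 - sum(si^2)/s_total^2)
= (13/12) * (1 - 22.79/55.8)
alpha = 0.6409

0.6409


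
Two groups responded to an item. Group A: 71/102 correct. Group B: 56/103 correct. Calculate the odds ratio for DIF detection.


Odds_A = 71/31 = 2.2903
Odds_B = 56/47 = 1.1915
OR = Odds_A / Odds_B = 2.2903 / 1.1915
Exactly, OR = (71 * 47) / (31 * 56) = 3337 / 1736
OR = 1.9222

1.9222


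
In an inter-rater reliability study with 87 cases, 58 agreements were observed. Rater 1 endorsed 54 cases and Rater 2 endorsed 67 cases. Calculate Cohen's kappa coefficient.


P_o = 58/87 = 0.666667
P_e = (54*67 + 33*20) / 7569 = 0.5652
kappa = (P_o - P_e) / (1 - P_e)
kappa = (0.666667 - 0.5652) / (1 - 0.5652)
kappa = 0.2334

0.2334


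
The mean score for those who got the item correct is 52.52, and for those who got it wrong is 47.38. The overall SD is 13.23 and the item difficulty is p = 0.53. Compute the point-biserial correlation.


q = 1 - p = 0.47
rpb = ((M1 - M0) / SD) * sqrt(p * q)
rpb = ((52.52 - 47.38) / 13.23) * sqrt(0.53 * 0.47)
rpb = 0.1939

0.1939


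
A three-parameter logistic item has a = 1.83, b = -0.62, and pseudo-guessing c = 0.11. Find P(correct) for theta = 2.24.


logit = 1.83*(2.24 - -0.62) = 5.2338
P* = 1/(1 + exp(-5.2338)) = 0.9947
P = 0.11 + (1 - 0.11) * 0.9947
P = 0.9953

0.9953


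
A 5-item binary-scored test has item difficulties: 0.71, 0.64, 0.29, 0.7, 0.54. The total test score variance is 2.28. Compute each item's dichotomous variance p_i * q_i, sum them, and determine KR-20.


For each item, compute p_i * q_i:
  Item 1: 0.71 * 0.29 = 0.2059
  Item 2: 0.64 * 0.36 = 0.2304
  Item 3: 0.29 * 0.71 = 0.2059
  Item 4: 0.7 * 0.3 = 0.21
  Item 5: 0.54 * 0.46 = 0.2484
Sum(p_i * q_i) = 0.2059 + 0.2304 + 0.2059 + 0.21 + 0.2484 = 1.1006
KR-20 = (k/(k-1)) * (1 - Sum(p_i*q_i) / Var_total)
= (5/4) * (1 - 1.1006/2.28)
= 1.25 * 0.5173
KR-20 = 0.6466

0.6466


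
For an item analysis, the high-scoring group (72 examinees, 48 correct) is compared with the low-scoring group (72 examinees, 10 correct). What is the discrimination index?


p_upper = 48/72 = 0.6667
p_lower = 10/72 = 0.1389
D = 0.6667 - 0.1389 = 0.5278

0.5278


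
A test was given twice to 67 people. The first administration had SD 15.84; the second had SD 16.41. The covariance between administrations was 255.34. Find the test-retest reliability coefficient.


r = cov(X,Y) / (SD_X * SD_Y)
r = 255.34 / (15.84 * 16.41)
r = 255.34 / 259.9344
r = 0.9823

0.9823


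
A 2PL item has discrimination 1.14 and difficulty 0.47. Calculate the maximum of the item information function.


For 2PL, max info at theta = b = 0.47
I_max = a^2 / 4 = 1.14^2 / 4
= 1.2996 / 4
I_max = 0.3249

0.3249


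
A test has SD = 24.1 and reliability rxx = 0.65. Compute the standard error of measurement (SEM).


SEM = SD * sqrt(1 - rxx)
SEM = 24.1 * sqrt(1 - 0.65)
SEM = 24.1 * sqrt(0.35) = 24.1 * 0.591608
SEM = 14.2578

14.2578


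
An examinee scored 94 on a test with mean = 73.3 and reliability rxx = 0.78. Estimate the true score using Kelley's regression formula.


T_est = rxx * X + (1 - rxx) * mean
T_est = 0.78 * 94 + 0.22 * 73.3
T_est = 73.32 + 16.126
T_est = 89.446

89.446


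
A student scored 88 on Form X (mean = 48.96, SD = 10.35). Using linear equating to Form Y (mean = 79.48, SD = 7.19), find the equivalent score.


slope = SD_Y / SD_X = 7.19 / 10.35 ~ 0.6947
intercept = mean_Y - slope * mean_X = 79.48 - (7.19 / 10.35) * 48.96 ~ 45.4682
Y = slope * X + intercept. To avoid rounding drift from the rounded slope/intercept, evaluate the equivalent form Y = mean_Y + SD_Y * (X - mean_X) / SD_X at full precision:
Y = 79.48 + 7.19 * (88 - 48.96) / 10.35
Y = 79.48 + 7.19 * 39.04 / 10.35
Y = 79.48 + 280.6976 / 10.35
Y = 79.48 + 27.1205
Y = 106.6005

106.6005


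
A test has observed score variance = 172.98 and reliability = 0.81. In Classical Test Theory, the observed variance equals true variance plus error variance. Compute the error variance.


var_true = rxx * var_obs = 0.81 * 172.98 = 140.1138
var_error = var_obs - var_true
var_error = 172.98 - 140.1138
var_error = 32.8662

32.8662


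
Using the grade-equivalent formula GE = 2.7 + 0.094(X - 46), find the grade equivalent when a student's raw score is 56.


raw - median = 56 - 46 = 10
slope * diff = 0.094 * 10 = 0.94
GE = 2.7 + 0.94
GE = 3.64

3.64


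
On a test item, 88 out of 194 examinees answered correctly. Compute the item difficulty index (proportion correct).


Item difficulty p = number correct / total examinees
p = 88 / 194
p = 0.4536

0.4536


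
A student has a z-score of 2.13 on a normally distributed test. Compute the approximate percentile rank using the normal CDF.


CDF(z) = 0.5 * (1 + erf(z/sqrt(2)))
erf(1.5061) = 0.9668
CDF = 0.9834
Percentile rank = 0.9834 * 100 = 98.34

98.34


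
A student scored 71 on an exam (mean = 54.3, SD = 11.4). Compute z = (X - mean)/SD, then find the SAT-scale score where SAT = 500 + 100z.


z = (X - mean) / SD = (71 - 54.3) / 11.4
z = 16.7 / 11.4
z = 1.4649
SAT-scale = SAT = 500 + 100z
Carry z at full precision (z = 16.7 / 11.4) into the conversion:
SAT-scale = 500 + 100 * (16.7 / 11.4) = 500 + 1670 / 11.4
SAT-scale = 500 + 146.4912
SAT-scale = 646.4912

646.4912


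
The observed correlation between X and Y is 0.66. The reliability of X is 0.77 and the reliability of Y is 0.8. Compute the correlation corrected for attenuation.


r_corrected = rxy / sqrt(rxx * ryy)
= 0.66 / sqrt(0.77 * 0.8)
= 0.66 / sqrt(0.616)
= 0.66 / 0.784857
r_corrected = 0.8409

0.8409


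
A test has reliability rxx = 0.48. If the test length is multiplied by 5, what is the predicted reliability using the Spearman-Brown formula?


r_new = (n * rxx) / (1 + (n-1) * rxx)
r_new = (5 * 0.48) / (1 + 4 * 0.48)
r_new = 2.4 / 2.92
r_new = 0.8219

0.8219


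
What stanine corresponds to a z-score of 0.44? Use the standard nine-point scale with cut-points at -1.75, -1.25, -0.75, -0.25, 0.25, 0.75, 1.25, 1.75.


Stanine boundaries: [-1.75, -1.25, -0.75, -0.25, 0.25, 0.75, 1.25, 1.75]
z = 0.44
Check each boundary:
  z >= -1.75 -> could be stanine 2
  z >= -1.25 -> could be stanine 3
  z >= -0.75 -> could be stanine 4
  z >= -0.25 -> could be stanine 5
  z >= 0.25 -> could be stanine 6
  z < 0.75
  z < 1.25
  z < 1.75
Highest qualifying boundary gives stanine = 6

6


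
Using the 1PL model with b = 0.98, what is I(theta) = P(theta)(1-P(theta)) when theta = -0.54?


P = 1/(1+exp(-(-0.54-0.98))) = 0.1795
I = P*(1-P) = 0.1795 * 0.8205
I = 0.1473

0.1473


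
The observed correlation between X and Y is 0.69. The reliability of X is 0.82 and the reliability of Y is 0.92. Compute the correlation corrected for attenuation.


r_corrected = rxy / sqrt(rxx * ryy)
= 0.69 / sqrt(0.82 * 0.92)
= 0.69 / sqrt(0.7544)
= 0.69 / 0.868562
r_corrected = 0.7944

0.7944


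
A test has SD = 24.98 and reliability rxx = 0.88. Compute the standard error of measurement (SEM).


SEM = SD * sqrt(1 - rxx)
SEM = 24.98 * sqrt(1 - 0.88)
SEM = 24.98 * sqrt(0.12) = 24.98 * 0.34641
SEM = 8.6533

8.6533


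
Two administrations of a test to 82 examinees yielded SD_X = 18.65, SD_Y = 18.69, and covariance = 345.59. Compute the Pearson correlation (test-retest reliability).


r = cov(X,Y) / (SD_X * SD_Y)
r = 345.59 / (18.65 * 18.69)
r = 345.59 / 348.5685
r = 0.9915

0.9915


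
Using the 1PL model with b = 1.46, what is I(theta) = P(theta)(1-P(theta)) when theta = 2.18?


P = 1/(1+exp(-(2.18-1.46))) = 0.6726
I = P*(1-P) = 0.6726 * 0.3274
I = 0.2202

0.2202


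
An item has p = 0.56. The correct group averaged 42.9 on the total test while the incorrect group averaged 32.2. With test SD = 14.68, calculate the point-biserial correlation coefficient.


q = 1 - p = 0.44
rpb = ((M1 - M0) / SD) * sqrt(p * q)
rpb = ((42.9 - 32.2) / 14.68) * sqrt(0.56 * 0.44)
rpb = 0.3618

0.3618


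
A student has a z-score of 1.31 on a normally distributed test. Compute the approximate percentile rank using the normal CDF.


CDF(z) = 0.5 * (1 + erf(z/sqrt(2)))
erf(0.9263) = 0.8098
CDF = 0.9049
Percentile rank = 0.9049 * 100 = 90.49

90.49


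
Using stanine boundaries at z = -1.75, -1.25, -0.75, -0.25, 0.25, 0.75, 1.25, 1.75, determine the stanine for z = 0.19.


Stanine boundaries: [-1.75, -1.25, -0.75, -0.25, 0.25, 0.75, 1.25, 1.75]
z = 0.19
Check each boundary:
  z >= -1.75 -> could be stanine 2
  z >= -1.25 -> could be stanine 3
  z >= -0.75 -> could be stanine 4
  z >= -0.25 -> could be stanine 5
  z < 0.25
  z < 0.75
  z < 1.25
  z < 1.75
Highest qualifying boundary gives stanine = 5

5


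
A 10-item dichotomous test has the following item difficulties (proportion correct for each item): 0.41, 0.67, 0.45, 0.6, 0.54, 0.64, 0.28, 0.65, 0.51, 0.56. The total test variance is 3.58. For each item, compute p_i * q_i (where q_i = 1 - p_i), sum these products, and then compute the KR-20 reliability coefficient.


For each item, compute p_i * q_i:
  Item 1: 0.41 * 0.59 = 0.2419
  Item 2: 0.67 * 0.33 = 0.2211
  Item 3: 0.45 * 0.55 = 0.2475
  Item 4: 0.6 * 0.4 = 0.24
  Item 5: 0.54 * 0.46 = 0.2484
  Item 6: 0.64 * 0.36 = 0.2304
  Item 7: 0.28 * 0.72 = 0.2016
  Item 8: 0.65 * 0.35 = 0.2275
  Item 9: 0.51 * 0.49 = 0.2499
  Item 10: 0.56 * 0.44 = 0.2464
Sum(p_i * q_i) = 0.2419 + 0.2211 + 0.2475 + 0.24 + 0.2484 + 0.2304 + 0.2016 + 0.2275 + 0.2499 + 0.2464 = 2.3547
KR-20 = (k/(k-1)) * (1 - Sum(p_i*q_i) / Var_total)
= (10/9) * (1 - 2.3547/3.58)
= 1.1111 * 0.3423
KR-20 = 0.3803

0.3803


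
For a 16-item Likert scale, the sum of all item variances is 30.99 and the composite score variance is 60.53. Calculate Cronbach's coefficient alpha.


alpha = (k/(k-1)) * (1 - sum(si^2)/s_total^2)
= (16/15) * (1 - 30.99/60.53)
alpha = 0.5206

0.5206


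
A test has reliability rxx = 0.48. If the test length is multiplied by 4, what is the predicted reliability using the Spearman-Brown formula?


r_new = (n * rxx) / (1 + (n-1) * rxx)
r_new = (4 * 0.48) / (1 + 3 * 0.48)
r_new = 1.92 / 2.44
r_new = 0.7869

0.7869


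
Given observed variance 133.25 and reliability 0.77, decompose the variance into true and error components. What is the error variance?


var_true = rxx * var_obs = 0.77 * 133.25 = 102.6025
var_error = var_obs - var_true
var_error = 133.25 - 102.6025
var_error = 30.6475

30.6475


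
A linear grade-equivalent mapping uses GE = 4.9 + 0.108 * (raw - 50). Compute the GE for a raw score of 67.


raw - median = 67 - 50 = 17
slope * diff = 0.108 * 17 = 1.836
GE = 4.9 + 1.836
GE = 6.736

6.736


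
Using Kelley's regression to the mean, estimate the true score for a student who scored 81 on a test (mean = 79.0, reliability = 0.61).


T_est = rxx * X + (1 - rxx) * mean
T_est = 0.61 * 81 + 0.39 * 79.0
T_est = 49.41 + 30.81
T_est = 80.22

80.22


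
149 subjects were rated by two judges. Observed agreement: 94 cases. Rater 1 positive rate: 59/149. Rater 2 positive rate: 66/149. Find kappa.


P_o = 94/149 = 0.630872
P_e = (59*66 + 90*83) / 22201 = 0.511869
kappa = (P_o - P_e) / (1 - P_e)
kappa = (0.630872 - 0.511869) / (1 - 0.511869)
kappa = 0.2438

0.2438


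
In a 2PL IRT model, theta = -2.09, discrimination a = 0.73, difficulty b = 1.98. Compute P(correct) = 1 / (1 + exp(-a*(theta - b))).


a*(theta - b) = 0.73 * (-2.09 - 1.98) = -2.9711
exp(--2.9711) = 19.5134
P = 1 / (1 + 19.5134)
P = 0.0487

0.0487


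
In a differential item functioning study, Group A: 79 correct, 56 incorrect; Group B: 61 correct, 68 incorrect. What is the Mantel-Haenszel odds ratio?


Odds_A = 79/56 = 1.4107
Odds_B = 61/68 = 0.8971
OR = Odds_A / Odds_B = 1.4107 / 0.8971
Exactly, OR = (79 * 68) / (56 * 61) = 5372 / 3416
OR = 1.5726

1.5726


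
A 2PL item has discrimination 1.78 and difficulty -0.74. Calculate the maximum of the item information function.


For 2PL, max info at theta = b = -0.74
I_max = a^2 / 4 = 1.78^2 / 4
= 3.1684 / 4
I_max = 0.7921

0.7921


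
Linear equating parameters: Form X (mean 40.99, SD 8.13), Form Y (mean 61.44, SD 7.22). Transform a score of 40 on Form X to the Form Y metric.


slope = SD_Y / SD_X = 7.22 / 8.13 ~ 0.8881
intercept = mean_Y - slope * mean_X = 61.44 - (7.22 / 8.13) * 40.99 ~ 25.0381
Y = slope * X + intercept. To avoid rounding drift from the rounded slope/intercept, evaluate the equivalent form Y = mean_Y + SD_Y * (X - mean_X) / SD_X at full precision:
Y = 61.44 + 7.22 * (40 - 40.99) / 8.13
Y = 61.44 - 7.22 * 0.99 / 8.13
Y = 61.44 - 7.1478 / 8.13
Y = 61.44 - 0.8792
Y = 60.5608

60.5608


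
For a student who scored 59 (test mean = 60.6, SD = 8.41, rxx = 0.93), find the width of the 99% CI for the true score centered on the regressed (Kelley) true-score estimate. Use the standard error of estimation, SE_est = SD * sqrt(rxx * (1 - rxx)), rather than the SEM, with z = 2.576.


True score estimate = 0.93*59 + 0.07*60.6 = 59.112
SE_est = SD * sqrt(rxx * (1 - rxx)) = 8.41 * sqrt(0.93 * 0.07) = 8.41 * sqrt(0.0651) = 2.145786
CI = T_est +/- z * SE_est, so width = 2 * z * SE_est = 2 * 2.576 * 2.145786
Width = 11.0551

11.0551


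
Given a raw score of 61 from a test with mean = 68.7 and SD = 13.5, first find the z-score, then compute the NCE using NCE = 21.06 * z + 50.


z = (X - mean) / SD = (61 - 68.7) / 13.5
z = -7.7 / 13.5
z = -0.5704
NCE = NCE = 21.06z + 50
Carry z at full precision (z = -7.7 / 13.5) into the conversion:
NCE = 21.06 * (-7.7 / 13.5) + 50 = -162.162 / 13.5 + 50
NCE = -12.012 + 50
NCE = 37.988

37.988


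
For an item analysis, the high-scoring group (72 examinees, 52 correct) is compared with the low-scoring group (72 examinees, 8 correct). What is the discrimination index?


p_upper = 52/72 = 0.7222
p_lower = 8/72 = 0.1111
D = 0.7222 - 0.1111 = 0.6111

0.6111


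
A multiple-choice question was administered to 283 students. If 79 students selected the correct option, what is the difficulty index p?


Item difficulty p = number correct / total examinees
p = 79 / 283
p = 0.2792

0.2792


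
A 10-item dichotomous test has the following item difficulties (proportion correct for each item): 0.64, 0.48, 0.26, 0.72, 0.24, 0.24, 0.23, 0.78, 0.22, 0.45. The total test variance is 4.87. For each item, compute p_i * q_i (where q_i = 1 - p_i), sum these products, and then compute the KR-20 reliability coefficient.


For each item, compute p_i * q_i:
  Item 1: 0.64 * 0.36 = 0.2304
  Item 2: 0.48 * 0.52 = 0.2496
  Item 3: 0.26 * 0.74 = 0.1924
  Item 4: 0.72 * 0.28 = 0.2016
  Item 5: 0.24 * 0.76 = 0.1824
  Item 6: 0.24 * 0.76 = 0.1824
  Item 7: 0.23 * 0.77 = 0.1771
  Item 8: 0.78 * 0.22 = 0.1716
  Item 9: 0.22 * 0.78 = 0.1716
  Item 10: 0.45 * 0.55 = 0.2475
Sum(p_i * q_i) = 0.2304 + 0.2496 + 0.1924 + 0.2016 + 0.1824 + 0.1824 + 0.1771 + 0.1716 + 0.1716 + 0.2475 = 2.0066
KR-20 = (k/(k-1)) * (1 - Sum(p_i*q_i) / Var_total)
= (10/9) * (1 - 2.0066/4.87)
= 1.1111 * 0.588
KR-20 = 0.6533

0.6533


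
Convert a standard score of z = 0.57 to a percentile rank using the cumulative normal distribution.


CDF(z) = 0.5 * (1 + erf(z/sqrt(2)))
erf(0.4031) = 0.4313
CDF = 0.7157
Percentile rank = 0.7157 * 100 = 71.57

71.57


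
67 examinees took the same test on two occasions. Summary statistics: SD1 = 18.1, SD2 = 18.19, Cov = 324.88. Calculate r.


r = cov(X,Y) / (SD_X * SD_Y)
r = 324.88 / (18.1 * 18.19)
r = 324.88 / 329.239
r = 0.9868

0.9868


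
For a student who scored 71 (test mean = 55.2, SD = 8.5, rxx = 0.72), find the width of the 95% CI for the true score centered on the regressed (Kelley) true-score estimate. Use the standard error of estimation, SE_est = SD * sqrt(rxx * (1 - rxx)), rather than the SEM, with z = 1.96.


True score estimate = 0.72*71 + 0.28*55.2 = 66.576
SE_est = SD * sqrt(rxx * (1 - rxx)) = 8.5 * sqrt(0.72 * 0.28) = 8.5 * sqrt(0.2016) = 3.816491
CI = T_est +/- z * SE_est, so width = 2 * z * SE_est = 2 * 1.96 * 3.816491
Width = 14.9606

14.9606


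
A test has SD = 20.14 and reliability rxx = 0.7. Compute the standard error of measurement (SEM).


SEM = SD * sqrt(1 - rxx)
SEM = 20.14 * sqrt(1 - 0.7)
SEM = 20.14 * sqrt(0.3) = 20.14 * 0.547723
SEM = 11.0311

11.0311


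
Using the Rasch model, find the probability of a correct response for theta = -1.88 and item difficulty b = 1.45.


theta - b = -1.88 - 1.45 = -3.33
exp(-(theta - b)) = exp(3.33) = 27.9383
P = 1 / (1 + 27.9383)
P = 0.0346

0.0346


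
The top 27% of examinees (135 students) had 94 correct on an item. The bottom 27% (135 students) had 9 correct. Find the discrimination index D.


p_upper = 94/135 = 0.6963
p_lower = 9/135 = 0.0667
D = 0.6963 - 0.0667 = 0.6296

0.6296


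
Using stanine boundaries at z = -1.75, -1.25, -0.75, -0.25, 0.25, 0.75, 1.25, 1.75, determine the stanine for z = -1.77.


Stanine boundaries: [-1.75, -1.25, -0.75, -0.25, 0.25, 0.75, 1.25, 1.75]
z = -1.77
Check each boundary:
  z < -1.75
  z < -1.25
  z < -0.75
  z < -0.25
  z < 0.25
  z < 0.75
  z < 1.25
  z < 1.75
Highest qualifying boundary gives stanine = 1

1
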